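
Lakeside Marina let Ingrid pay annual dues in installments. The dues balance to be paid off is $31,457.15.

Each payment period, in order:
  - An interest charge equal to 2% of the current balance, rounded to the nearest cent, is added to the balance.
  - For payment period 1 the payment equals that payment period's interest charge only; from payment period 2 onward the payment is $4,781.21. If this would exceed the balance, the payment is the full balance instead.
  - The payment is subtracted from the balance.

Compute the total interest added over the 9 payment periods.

# | Opening | Interest | Payment | End bal
1 | $31,457.15 | $629.14 | $629.14 | $31,457.15
2 | $31,457.15 | $629.14 | $4,781.21 | $27,305.08
3 | $27,305.08 | $546.10 | $4,781.21 | $23,069.97
4 | $23,069.97 | $461.40 | $4,781.21 | $18,750.16
5 | $18,750.16 | $375.00 | $4,781.21 | $14,343.95
6 | $14,343.95 | $286.88 | $4,781.21 | $9,849.62
7 | $9,849.62 | $196.99 | $4,781.21 | $5,265.40
8 | $5,265.40 | $105.31 | $4,781.21 | $589.50
9 | $589.50 | $11.79 | $601.29 | $0.00
Total interest: $629.14 + $629.14 + $546.10 + $461.40 + $375.00 + $286.88 + $196.99 + $105.31 + $11.79 = $3,241.75

$3,241.75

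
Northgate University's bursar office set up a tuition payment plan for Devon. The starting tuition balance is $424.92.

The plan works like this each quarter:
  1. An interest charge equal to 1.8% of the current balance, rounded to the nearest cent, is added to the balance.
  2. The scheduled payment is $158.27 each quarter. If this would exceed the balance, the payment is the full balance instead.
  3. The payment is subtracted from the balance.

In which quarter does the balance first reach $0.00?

3

# | Opening | Interest | Payment | End bal
1 | $424.92 | $7.65 | $158.27 | $274.30
2 | $274.30 | $4.94 | $158.27 | $120.97
3 | $120.97 | $2.18 | $123.15 | $0.00
Balance reaches $0.00 in quarter 3.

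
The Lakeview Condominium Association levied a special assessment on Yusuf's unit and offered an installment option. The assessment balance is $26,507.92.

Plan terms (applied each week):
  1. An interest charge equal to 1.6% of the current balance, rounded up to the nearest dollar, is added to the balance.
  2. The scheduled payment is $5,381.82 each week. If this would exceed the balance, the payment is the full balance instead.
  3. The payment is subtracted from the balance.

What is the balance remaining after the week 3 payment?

Week 1: $26,507.92 +$425.00 interest = $26,932.92; pay $5,381.82 → $21,551.10
Week 2: $21,551.10 +$345.00 interest = $21,896.10; pay $5,381.82 → $16,514.28
Week 3: $16,514.28 +$265.00 interest = $16,779.28; pay $5,381.82 → $11,397.46

$11,397.46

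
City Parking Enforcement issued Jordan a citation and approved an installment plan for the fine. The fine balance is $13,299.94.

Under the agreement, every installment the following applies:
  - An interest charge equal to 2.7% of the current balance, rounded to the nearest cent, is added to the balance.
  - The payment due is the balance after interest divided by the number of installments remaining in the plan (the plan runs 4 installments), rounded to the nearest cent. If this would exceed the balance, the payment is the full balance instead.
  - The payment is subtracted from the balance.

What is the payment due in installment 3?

Installment 1: opening $13,299.94; interest $359.10 → $13,659.04; payment $3,414.76; balance $10,244.28
Installment 2: opening $10,244.28; interest $276.60 → $10,520.88; payment $3,506.96; balance $7,013.92
Installment 3: opening $7,013.92; interest $189.38 → $7,203.30; payment $3,601.65; balance $3,601.65

$3,601.65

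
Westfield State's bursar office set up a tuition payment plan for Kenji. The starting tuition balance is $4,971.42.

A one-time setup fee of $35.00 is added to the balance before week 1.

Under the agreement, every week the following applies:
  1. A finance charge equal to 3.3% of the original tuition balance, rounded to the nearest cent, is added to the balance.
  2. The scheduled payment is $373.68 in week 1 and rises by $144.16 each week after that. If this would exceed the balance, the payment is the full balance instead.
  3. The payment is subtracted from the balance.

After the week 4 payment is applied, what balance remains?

$3,302.98

Week 1: opening $5,006.42; interest $164.06 → $5,170.48; payment $373.68; balance $4,796.80
Week 2: opening $4,796.80; interest $164.06 → $4,960.86; payment $517.84; balance $4,443.02
Week 3: opening $4,443.02; interest $164.06 → $4,607.08; payment $662.00; balance $3,945.08
Week 4: opening $3,945.08; interest $164.06 → $4,109.14; payment $806.16; balance $3,302.98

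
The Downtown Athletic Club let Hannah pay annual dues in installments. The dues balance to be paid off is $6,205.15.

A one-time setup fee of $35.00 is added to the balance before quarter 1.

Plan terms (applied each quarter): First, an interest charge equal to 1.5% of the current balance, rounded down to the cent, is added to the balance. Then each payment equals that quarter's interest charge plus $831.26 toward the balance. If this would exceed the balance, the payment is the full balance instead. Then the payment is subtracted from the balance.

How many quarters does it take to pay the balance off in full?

8

# | Opening | Interest | Payment | End bal
1 | $6,240.15 | $93.60 | $924.86 | $5,408.89
2 | $5,408.89 | $81.13 | $912.39 | $4,577.63
3 | $4,577.63 | $68.66 | $899.92 | $3,746.37
4 | $3,746.37 | $56.19 | $887.45 | $2,915.11
5 | $2,915.11 | $43.72 | $874.98 | $2,083.85
6 | $2,083.85 | $31.25 | $862.51 | $1,252.59
7 | $1,252.59 | $18.78 | $850.04 | $421.33
8 | $421.33 | $6.31 | $427.64 | $0.00
Balance reaches $0.00 in quarter 8.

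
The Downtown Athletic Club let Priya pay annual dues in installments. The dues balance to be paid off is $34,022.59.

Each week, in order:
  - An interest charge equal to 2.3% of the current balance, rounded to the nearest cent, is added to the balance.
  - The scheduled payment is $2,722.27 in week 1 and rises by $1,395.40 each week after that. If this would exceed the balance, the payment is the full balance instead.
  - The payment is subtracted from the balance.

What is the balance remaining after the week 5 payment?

$9,588.67

Week 1: $34,022.59 +$782.52 interest = $34,805.11; pay $2,722.27 → $32,082.84
Week 2: $32,082.84 +$737.91 interest = $32,820.75; pay $4,117.67 → $28,703.08
Week 3: $28,703.08 +$660.17 interest = $29,363.25; pay $5,513.07 → $23,850.18
Week 4: $23,850.18 +$548.55 interest = $24,398.73; pay $6,908.47 → $17,490.26
Week 5: $17,490.26 +$402.28 interest = $17,892.54; pay $8,303.87 → $9,588.67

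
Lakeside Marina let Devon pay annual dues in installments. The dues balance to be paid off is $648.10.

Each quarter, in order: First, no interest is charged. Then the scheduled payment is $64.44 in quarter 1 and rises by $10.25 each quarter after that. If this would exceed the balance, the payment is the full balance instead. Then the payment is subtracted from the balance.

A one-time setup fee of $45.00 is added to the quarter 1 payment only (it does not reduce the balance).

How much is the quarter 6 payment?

Quarter 1: $648.10 − $64.44 (+ $45.00 fee) → $583.66
Quarter 2: $583.66 − $74.69 → $508.97
Quarter 3: $508.97 − $84.94 → $424.03
Quarter 4: $424.03 − $95.19 → $328.84
Quarter 5: $328.84 − $105.44 → $223.40
Quarter 6: $223.40 − $115.69 → $107.71

$115.69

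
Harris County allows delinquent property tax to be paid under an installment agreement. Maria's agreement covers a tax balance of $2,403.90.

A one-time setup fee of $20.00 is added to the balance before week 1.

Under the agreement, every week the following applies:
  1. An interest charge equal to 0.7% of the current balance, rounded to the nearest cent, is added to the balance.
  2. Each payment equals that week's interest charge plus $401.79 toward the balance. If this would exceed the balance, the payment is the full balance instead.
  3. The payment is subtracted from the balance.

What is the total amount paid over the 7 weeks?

Week 1: $2,423.90 +$16.97 interest = $2,440.87; pay $418.76 → $2,022.11
Week 2: $2,022.11 +$14.15 interest = $2,036.26; pay $415.94 → $1,620.32
Week 3: $1,620.32 +$11.34 interest = $1,631.66; pay $413.13 → $1,218.53
Week 4: $1,218.53 +$8.53 interest = $1,227.06; pay $410.32 → $816.74
Week 5: $816.74 +$5.72 interest = $822.46; pay $407.51 → $414.95
Week 6: $414.95 +$2.90 interest = $417.85; pay $404.69 → $13.16
Week 7: $13.16 +$0.09 interest = $13.25; pay $13.25 → $0.00
Total paid: $2,483.60

$2,483.60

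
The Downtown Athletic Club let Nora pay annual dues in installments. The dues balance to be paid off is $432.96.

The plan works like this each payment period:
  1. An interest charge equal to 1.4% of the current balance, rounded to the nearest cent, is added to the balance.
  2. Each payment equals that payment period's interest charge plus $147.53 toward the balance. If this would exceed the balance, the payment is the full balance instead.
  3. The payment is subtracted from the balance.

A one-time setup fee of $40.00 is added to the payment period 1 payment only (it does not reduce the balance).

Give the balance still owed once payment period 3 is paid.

$0.00

# | Opening | Interest | Payment | Fee | End bal
1 | $432.96 | $6.06 | $153.59 | $40.00 | $285.43
2 | $285.43 | $4.00 | $151.53 | — | $137.90
3 | $137.90 | $1.93 | $139.83 | — | $0.00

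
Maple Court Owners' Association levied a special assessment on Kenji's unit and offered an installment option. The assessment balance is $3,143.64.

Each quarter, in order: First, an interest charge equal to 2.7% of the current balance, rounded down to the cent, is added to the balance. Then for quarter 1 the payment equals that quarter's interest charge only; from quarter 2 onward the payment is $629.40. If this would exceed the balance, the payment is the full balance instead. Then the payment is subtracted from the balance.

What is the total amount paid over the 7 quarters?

$3,509.10

Quarter 1: opening $3,143.64; interest $84.87 → $3,228.51; payment $84.87; balance $3,143.64
Quarter 2: opening $3,143.64; interest $84.87 → $3,228.51; payment $629.40; balance $2,599.11
Quarter 3: opening $2,599.11; interest $70.17 → $2,669.28; payment $629.40; balance $2,039.88
Quarter 4: opening $2,039.88; interest $55.07 → $2,094.95; payment $629.40; balance $1,465.55
Quarter 5: opening $1,465.55; interest $39.56 → $1,505.11; payment $629.40; balance $875.71
Quarter 6: opening $875.71; interest $23.64 → $899.35; payment $629.40; balance $269.95
Quarter 7: opening $269.95; interest $7.28 → $277.23; payment $277.23; balance $0.00
Total paid: $3,509.10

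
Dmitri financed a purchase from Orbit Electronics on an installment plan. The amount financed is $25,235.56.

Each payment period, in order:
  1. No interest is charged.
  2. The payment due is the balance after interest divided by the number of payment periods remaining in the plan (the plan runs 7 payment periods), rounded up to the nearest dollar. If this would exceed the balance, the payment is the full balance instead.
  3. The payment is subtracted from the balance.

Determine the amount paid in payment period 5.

$3,605.00

Payment period 1: $25,235.56 − $3,606.00 → $21,629.56
Payment period 2: $21,629.56 − $3,605.00 → $18,024.56
Payment period 3: $18,024.56 − $3,605.00 → $14,419.56
Payment period 4: $14,419.56 − $3,605.00 → $10,814.56
Payment period 5: $10,814.56 − $3,605.00 → $7,209.56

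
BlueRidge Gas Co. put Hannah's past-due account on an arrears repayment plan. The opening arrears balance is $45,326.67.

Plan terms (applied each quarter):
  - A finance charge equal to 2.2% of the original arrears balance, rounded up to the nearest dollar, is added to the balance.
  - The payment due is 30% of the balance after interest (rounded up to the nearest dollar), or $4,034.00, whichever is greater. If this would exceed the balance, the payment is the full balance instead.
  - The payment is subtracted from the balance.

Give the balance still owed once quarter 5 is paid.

$9,553.67

# | Opening | Interest | Payment | End bal
1 | $45,326.67 | $998.00 | $13,898.00 | $32,426.67
2 | $32,426.67 | $998.00 | $10,028.00 | $23,396.67
3 | $23,396.67 | $998.00 | $7,319.00 | $17,075.67
4 | $17,075.67 | $998.00 | $5,423.00 | $12,650.67
5 | $12,650.67 | $998.00 | $4,095.00 | $9,553.67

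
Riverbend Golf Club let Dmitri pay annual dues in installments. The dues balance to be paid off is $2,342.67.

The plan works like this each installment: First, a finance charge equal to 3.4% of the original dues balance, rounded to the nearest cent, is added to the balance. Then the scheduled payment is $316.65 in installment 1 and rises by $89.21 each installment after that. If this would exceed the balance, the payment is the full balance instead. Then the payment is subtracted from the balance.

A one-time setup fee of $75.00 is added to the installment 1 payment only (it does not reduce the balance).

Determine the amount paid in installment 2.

$405.86

Installment 1: $2,342.67 +$79.65 interest = $2,422.32; pay $316.65 (+ $75.00 fee) → $2,105.67
Installment 2: $2,105.67 +$79.65 interest = $2,185.32; pay $405.86 → $1,779.46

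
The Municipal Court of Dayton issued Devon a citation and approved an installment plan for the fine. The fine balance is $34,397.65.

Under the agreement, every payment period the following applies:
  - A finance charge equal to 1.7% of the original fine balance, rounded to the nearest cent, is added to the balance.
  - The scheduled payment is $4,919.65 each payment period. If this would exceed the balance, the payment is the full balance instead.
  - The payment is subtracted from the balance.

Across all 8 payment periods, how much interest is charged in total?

$4,678.08

Payment period 1: opening $34,397.65; interest $584.76 → $34,982.41; payment $4,919.65; balance $30,062.76
Payment period 2: opening $30,062.76; interest $584.76 → $30,647.52; payment $4,919.65; balance $25,727.87
Payment period 3: opening $25,727.87; interest $584.76 → $26,312.63; payment $4,919.65; balance $21,392.98
Payment period 4: opening $21,392.98; interest $584.76 → $21,977.74; payment $4,919.65; balance $17,058.09
Payment period 5: opening $17,058.09; interest $584.76 → $17,642.85; payment $4,919.65; balance $12,723.20
Payment period 6: opening $12,723.20; interest $584.76 → $13,307.96; payment $4,919.65; balance $8,388.31
Payment period 7: opening $8,388.31; interest $584.76 → $8,973.07; payment $4,919.65; balance $4,053.42
Payment period 8: opening $4,053.42; interest $584.76 → $4,638.18; payment $4,638.18; balance $0.00
Total interest: $584.76 + $584.76 + $584.76 + $584.76 + $584.76 + $584.76 + $584.76 + $584.76 = $4,678.08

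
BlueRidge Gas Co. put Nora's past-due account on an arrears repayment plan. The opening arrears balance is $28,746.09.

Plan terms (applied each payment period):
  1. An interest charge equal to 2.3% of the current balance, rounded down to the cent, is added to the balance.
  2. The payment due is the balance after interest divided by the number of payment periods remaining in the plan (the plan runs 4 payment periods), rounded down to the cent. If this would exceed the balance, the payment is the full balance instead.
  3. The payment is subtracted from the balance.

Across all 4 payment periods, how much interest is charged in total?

# | Opening | Interest | Payment | End bal
1 | $28,746.09 | $661.16 | $7,351.81 | $22,055.44
2 | $22,055.44 | $507.27 | $7,520.90 | $15,041.81
3 | $15,041.81 | $345.96 | $7,693.88 | $7,693.89
4 | $7,693.89 | $176.95 | $7,870.84 | $0.00
Total interest: $661.16 + $507.27 + $345.96 + $176.95 = $1,691.34

$1,691.34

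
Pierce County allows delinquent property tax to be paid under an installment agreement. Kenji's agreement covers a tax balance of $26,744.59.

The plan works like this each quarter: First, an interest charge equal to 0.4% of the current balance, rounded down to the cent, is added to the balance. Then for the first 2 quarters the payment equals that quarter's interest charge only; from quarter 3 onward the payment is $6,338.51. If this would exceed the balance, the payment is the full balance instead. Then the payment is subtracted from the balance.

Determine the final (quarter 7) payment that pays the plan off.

Quarter 1: opening $26,744.59; interest $106.97 → $26,851.56; payment $106.97; balance $26,744.59
Quarter 2: opening $26,744.59; interest $106.97 → $26,851.56; payment $106.97; balance $26,744.59
Quarter 3: opening $26,744.59; interest $106.97 → $26,851.56; payment $6,338.51; balance $20,513.05
Quarter 4: opening $20,513.05; interest $82.05 → $20,595.10; payment $6,338.51; balance $14,256.59
Quarter 5: opening $14,256.59; interest $57.02 → $14,313.61; payment $6,338.51; balance $7,975.10
Quarter 6: opening $7,975.10; interest $31.90 → $8,007.00; payment $6,338.51; balance $1,668.49
Quarter 7: opening $1,668.49; interest $6.67 → $1,675.16; payment $1,675.16; balance $0.00

$1,675.16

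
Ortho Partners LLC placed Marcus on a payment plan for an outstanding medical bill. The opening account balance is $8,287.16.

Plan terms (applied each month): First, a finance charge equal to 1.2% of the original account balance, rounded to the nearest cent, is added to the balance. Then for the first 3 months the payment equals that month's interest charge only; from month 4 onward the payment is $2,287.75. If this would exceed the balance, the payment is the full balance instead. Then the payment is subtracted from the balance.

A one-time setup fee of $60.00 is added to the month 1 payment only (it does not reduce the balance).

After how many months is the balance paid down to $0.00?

Month 1: opening $8,287.16; interest $99.45 → $8,386.61; payment $99.45 (+ $60.00 fee); balance $8,287.16
Month 2: opening $8,287.16; interest $99.45 → $8,386.61; payment $99.45; balance $8,287.16
Month 3: opening $8,287.16; interest $99.45 → $8,386.61; payment $99.45; balance $8,287.16
Month 4: opening $8,287.16; interest $99.45 → $8,386.61; payment $2,287.75; balance $6,098.86
Month 5: opening $6,098.86; interest $99.45 → $6,198.31; payment $2,287.75; balance $3,910.56
Month 6: opening $3,910.56; interest $99.45 → $4,010.01; payment $2,287.75; balance $1,722.26
Month 7: opening $1,722.26; interest $99.45 → $1,821.71; payment $1,821.71; balance $0.00
Balance reaches $0.00 in month 7.

7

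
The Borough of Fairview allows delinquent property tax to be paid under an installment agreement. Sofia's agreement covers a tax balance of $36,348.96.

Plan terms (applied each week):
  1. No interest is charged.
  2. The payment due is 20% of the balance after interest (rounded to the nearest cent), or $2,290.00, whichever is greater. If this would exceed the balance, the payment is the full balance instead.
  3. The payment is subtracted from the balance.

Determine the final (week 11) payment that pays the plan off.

Week 1: opening $36,348.96; payment $7,269.79; balance $29,079.17
Week 2: opening $29,079.17; payment $5,815.83; balance $23,263.34
Week 3: opening $23,263.34; payment $4,652.67; balance $18,610.67
Week 4: opening $18,610.67; payment $3,722.13; balance $14,888.54
Week 5: opening $14,888.54; payment $2,977.71; balance $11,910.83
Week 6: opening $11,910.83; payment $2,382.17; balance $9,528.66
Week 7: opening $9,528.66; payment $2,290.00; balance $7,238.66
Week 8: opening $7,238.66; payment $2,290.00; balance $4,948.66
Week 9: opening $4,948.66; payment $2,290.00; balance $2,658.66
Week 10: opening $2,658.66; payment $2,290.00; balance $368.66
Week 11: opening $368.66; payment $368.66; balance $0.00

$368.66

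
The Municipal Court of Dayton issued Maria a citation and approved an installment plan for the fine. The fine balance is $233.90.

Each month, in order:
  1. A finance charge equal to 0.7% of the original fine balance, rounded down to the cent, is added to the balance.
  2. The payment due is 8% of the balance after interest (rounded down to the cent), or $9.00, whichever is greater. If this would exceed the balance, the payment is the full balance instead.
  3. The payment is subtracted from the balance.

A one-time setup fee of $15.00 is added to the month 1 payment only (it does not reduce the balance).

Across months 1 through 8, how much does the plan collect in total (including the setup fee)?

$132.74

Month 1: opening $233.90; interest $1.63 → $235.53; payment $18.84 (+ $15.00 fee); balance $216.69
Month 2: opening $216.69; interest $1.63 → $218.32; payment $17.46; balance $200.86
Month 3: opening $200.86; interest $1.63 → $202.49; payment $16.19; balance $186.30
Month 4: opening $186.30; interest $1.63 → $187.93; payment $15.03; balance $172.90
Month 5: opening $172.90; interest $1.63 → $174.53; payment $13.96; balance $160.57
Month 6: opening $160.57; interest $1.63 → $162.20; payment $12.97; balance $149.23
Month 7: opening $149.23; interest $1.63 → $150.86; payment $12.06; balance $138.80
Month 8: opening $138.80; interest $1.63 → $140.43; payment $11.23; balance $129.20
Total paid: $132.74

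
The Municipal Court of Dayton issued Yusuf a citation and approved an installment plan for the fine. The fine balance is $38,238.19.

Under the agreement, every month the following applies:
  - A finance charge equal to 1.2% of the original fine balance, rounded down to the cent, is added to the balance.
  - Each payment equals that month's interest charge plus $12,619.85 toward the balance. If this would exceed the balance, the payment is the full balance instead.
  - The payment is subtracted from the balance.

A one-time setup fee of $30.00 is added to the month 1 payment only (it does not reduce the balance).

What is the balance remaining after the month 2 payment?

Month 1: $38,238.19 +$458.85 interest = $38,697.04; pay $13,078.70 (+ $30.00 fee) → $25,618.34
Month 2: $25,618.34 +$458.85 interest = $26,077.19; pay $13,078.70 → $12,998.49

$12,998.49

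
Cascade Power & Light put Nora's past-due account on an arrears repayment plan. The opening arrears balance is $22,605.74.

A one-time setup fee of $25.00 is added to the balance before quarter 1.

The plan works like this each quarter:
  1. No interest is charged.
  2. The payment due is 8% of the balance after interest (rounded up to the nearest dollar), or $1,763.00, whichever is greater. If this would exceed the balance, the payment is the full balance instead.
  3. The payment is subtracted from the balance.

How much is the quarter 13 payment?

Quarter 1: $22,630.74 − $1,811.00 → $20,819.74
Quarter 2: $20,819.74 − $1,763.00 → $19,056.74
Quarter 3: $19,056.74 − $1,763.00 → $17,293.74
Quarter 4: $17,293.74 − $1,763.00 → $15,530.74
Quarter 5: $15,530.74 − $1,763.00 → $13,767.74
Quarter 6: $13,767.74 − $1,763.00 → $12,004.74
Quarter 7: $12,004.74 − $1,763.00 → $10,241.74
Quarter 8: $10,241.74 − $1,763.00 → $8,478.74
Quarter 9: $8,478.74 − $1,763.00 → $6,715.74
Quarter 10: $6,715.74 − $1,763.00 → $4,952.74
Quarter 11: $4,952.74 − $1,763.00 → $3,189.74
Quarter 12: $3,189.74 − $1,763.00 → $1,426.74
Quarter 13: $1,426.74 − $1,426.74 → $0.00

$1,426.74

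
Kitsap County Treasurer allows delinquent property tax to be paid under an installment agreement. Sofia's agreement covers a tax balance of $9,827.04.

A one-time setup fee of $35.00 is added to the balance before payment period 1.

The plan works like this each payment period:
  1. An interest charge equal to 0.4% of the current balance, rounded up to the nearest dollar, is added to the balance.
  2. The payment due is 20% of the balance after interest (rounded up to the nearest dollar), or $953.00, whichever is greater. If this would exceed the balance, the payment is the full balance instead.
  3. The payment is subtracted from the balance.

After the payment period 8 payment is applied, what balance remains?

Payment period 1: opening $9,862.04; interest $40.00 → $9,902.04; payment $1,981.00; balance $7,921.04
Payment period 2: opening $7,921.04; interest $32.00 → $7,953.04; payment $1,591.00; balance $6,362.04
Payment period 3: opening $6,362.04; interest $26.00 → $6,388.04; payment $1,278.00; balance $5,110.04
Payment period 4: opening $5,110.04; interest $21.00 → $5,131.04; payment $1,027.00; balance $4,104.04
Payment period 5: opening $4,104.04; interest $17.00 → $4,121.04; payment $953.00; balance $3,168.04
Payment period 6: opening $3,168.04; interest $13.00 → $3,181.04; payment $953.00; balance $2,228.04
Payment period 7: opening $2,228.04; interest $9.00 → $2,237.04; payment $953.00; balance $1,284.04
Payment period 8: opening $1,284.04; interest $6.00 → $1,290.04; payment $953.00; balance $337.04

$337.04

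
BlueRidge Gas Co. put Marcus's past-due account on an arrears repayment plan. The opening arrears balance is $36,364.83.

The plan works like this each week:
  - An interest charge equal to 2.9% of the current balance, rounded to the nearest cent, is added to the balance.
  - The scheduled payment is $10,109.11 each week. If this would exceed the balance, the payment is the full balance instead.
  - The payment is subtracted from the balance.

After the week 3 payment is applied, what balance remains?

Week 1: $36,364.83 +$1,054.58 interest = $37,419.41; pay $10,109.11 → $27,310.30
Week 2: $27,310.30 +$792.00 interest = $28,102.30; pay $10,109.11 → $17,993.19
Week 3: $17,993.19 +$521.80 interest = $18,514.99; pay $10,109.11 → $8,405.88

$8,405.88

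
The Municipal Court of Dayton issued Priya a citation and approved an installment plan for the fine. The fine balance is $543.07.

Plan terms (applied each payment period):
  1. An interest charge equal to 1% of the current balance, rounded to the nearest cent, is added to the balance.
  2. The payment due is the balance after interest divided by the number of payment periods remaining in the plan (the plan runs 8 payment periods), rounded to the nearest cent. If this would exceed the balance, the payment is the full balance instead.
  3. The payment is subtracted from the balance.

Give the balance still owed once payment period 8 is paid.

$0.00

Payment period 1: $543.07 +$5.43 interest = $548.50; pay $68.56 → $479.94
Payment period 2: $479.94 +$4.80 interest = $484.74; pay $69.25 → $415.49
Payment period 3: $415.49 +$4.15 interest = $419.64; pay $69.94 → $349.70
Payment period 4: $349.70 +$3.50 interest = $353.20; pay $70.64 → $282.56
Payment period 5: $282.56 +$2.83 interest = $285.39; pay $71.35 → $214.04
Payment period 6: $214.04 +$2.14 interest = $216.18; pay $72.06 → $144.12
Payment period 7: $144.12 +$1.44 interest = $145.56; pay $72.78 → $72.78
Payment period 8: $72.78 +$0.73 interest = $73.51; pay $73.51 → $0.00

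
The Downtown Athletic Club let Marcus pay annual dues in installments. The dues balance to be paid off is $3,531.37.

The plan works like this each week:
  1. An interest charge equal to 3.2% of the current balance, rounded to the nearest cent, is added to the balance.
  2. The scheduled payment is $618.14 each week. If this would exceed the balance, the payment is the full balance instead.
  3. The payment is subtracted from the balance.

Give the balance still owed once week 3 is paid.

Week 1: $3,531.37 +$113.00 interest = $3,644.37; pay $618.14 → $3,026.23
Week 2: $3,026.23 +$96.84 interest = $3,123.07; pay $618.14 → $2,504.93
Week 3: $2,504.93 +$80.16 interest = $2,585.09; pay $618.14 → $1,966.95

$1,966.95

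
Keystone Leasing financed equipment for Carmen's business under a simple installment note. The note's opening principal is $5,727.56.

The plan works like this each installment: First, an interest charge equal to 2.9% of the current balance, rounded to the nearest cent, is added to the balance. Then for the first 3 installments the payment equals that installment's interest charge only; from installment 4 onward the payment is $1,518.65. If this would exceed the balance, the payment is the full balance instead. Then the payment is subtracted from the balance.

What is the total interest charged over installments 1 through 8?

$925.02

Installment 1: opening $5,727.56; interest $166.10 → $5,893.66; payment $166.10; balance $5,727.56
Installment 2: opening $5,727.56; interest $166.10 → $5,893.66; payment $166.10; balance $5,727.56
Installment 3: opening $5,727.56; interest $166.10 → $5,893.66; payment $166.10; balance $5,727.56
Installment 4: opening $5,727.56; interest $166.10 → $5,893.66; payment $1,518.65; balance $4,375.01
Installment 5: opening $4,375.01; interest $126.88 → $4,501.89; payment $1,518.65; balance $2,983.24
Installment 6: opening $2,983.24; interest $86.51 → $3,069.75; payment $1,518.65; balance $1,551.10
Installment 7: opening $1,551.10; interest $44.98 → $1,596.08; payment $1,518.65; balance $77.43
Installment 8: opening $77.43; interest $2.25 → $79.68; payment $79.68; balance $0.00
Total interest: $166.10 + $166.10 + $166.10 + $166.10 + $126.88 + $86.51 + $44.98 + $2.25 = $925.02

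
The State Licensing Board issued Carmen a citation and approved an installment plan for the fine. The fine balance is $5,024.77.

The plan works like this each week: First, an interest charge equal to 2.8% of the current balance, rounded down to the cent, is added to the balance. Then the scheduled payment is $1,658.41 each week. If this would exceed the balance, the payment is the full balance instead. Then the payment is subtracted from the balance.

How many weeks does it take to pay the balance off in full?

4

Week 1: $5,024.77 +$140.69 interest = $5,165.46; pay $1,658.41 → $3,507.05
Week 2: $3,507.05 +$98.19 interest = $3,605.24; pay $1,658.41 → $1,946.83
Week 3: $1,946.83 +$54.51 interest = $2,001.34; pay $1,658.41 → $342.93
Week 4: $342.93 +$9.60 interest = $352.53; pay $352.53 → $0.00
Balance reaches $0.00 in week 4.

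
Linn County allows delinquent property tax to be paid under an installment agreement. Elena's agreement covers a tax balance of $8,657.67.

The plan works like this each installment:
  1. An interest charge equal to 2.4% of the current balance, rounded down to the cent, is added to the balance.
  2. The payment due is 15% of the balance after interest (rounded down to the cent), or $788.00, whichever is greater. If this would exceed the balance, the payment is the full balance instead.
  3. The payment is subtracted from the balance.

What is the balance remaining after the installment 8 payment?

Installment 1: $8,657.67 +$207.78 interest = $8,865.45; pay $1,329.81 → $7,535.64
Installment 2: $7,535.64 +$180.85 interest = $7,716.49; pay $1,157.47 → $6,559.02
Installment 3: $6,559.02 +$157.41 interest = $6,716.43; pay $1,007.46 → $5,708.97
Installment 4: $5,708.97 +$137.01 interest = $5,845.98; pay $876.89 → $4,969.09
Installment 5: $4,969.09 +$119.25 interest = $5,088.34; pay $788.00 → $4,300.34
Installment 6: $4,300.34 +$103.20 interest = $4,403.54; pay $788.00 → $3,615.54
Installment 7: $3,615.54 +$86.77 interest = $3,702.31; pay $788.00 → $2,914.31
Installment 8: $2,914.31 +$69.94 interest = $2,984.25; pay $788.00 → $2,196.25

$2,196.25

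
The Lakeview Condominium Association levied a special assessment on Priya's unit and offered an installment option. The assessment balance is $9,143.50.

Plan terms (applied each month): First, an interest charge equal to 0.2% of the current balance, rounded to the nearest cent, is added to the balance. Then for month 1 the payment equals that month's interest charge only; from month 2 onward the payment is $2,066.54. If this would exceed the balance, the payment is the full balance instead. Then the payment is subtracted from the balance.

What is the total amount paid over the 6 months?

# | Opening | Interest | Payment | End bal
1 | $9,143.50 | $18.29 | $18.29 | $9,143.50
2 | $9,143.50 | $18.29 | $2,066.54 | $7,095.25
3 | $7,095.25 | $14.19 | $2,066.54 | $5,042.90
4 | $5,042.90 | $10.09 | $2,066.54 | $2,986.45
5 | $2,986.45 | $5.97 | $2,066.54 | $925.88
6 | $925.88 | $1.85 | $927.73 | $0.00
Total paid: $9,212.18

$9,212.18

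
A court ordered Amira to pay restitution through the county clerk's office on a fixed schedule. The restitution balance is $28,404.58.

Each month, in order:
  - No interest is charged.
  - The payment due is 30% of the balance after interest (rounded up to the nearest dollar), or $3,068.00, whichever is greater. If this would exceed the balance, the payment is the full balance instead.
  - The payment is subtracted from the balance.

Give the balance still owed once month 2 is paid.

Month 1: $28,404.58 − $8,522.00 → $19,882.58
Month 2: $19,882.58 − $5,965.00 → $13,917.58

$13,917.58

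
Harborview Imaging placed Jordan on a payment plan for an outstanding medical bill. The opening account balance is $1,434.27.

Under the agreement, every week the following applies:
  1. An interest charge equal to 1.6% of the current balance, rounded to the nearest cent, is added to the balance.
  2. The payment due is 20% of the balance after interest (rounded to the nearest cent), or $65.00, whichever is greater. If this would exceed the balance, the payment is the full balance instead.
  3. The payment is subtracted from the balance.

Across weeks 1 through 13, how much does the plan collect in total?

$1,545.51

Week 1: opening $1,434.27; interest $22.95 → $1,457.22; payment $291.44; balance $1,165.78
Week 2: opening $1,165.78; interest $18.65 → $1,184.43; payment $236.89; balance $947.54
Week 3: opening $947.54; interest $15.16 → $962.70; payment $192.54; balance $770.16
Week 4: opening $770.16; interest $12.32 → $782.48; payment $156.50; balance $625.98
Week 5: opening $625.98; interest $10.02 → $636.00; payment $127.20; balance $508.80
Week 6: opening $508.80; interest $8.14 → $516.94; payment $103.39; balance $413.55
Week 7: opening $413.55; interest $6.62 → $420.17; payment $84.03; balance $336.14
Week 8: opening $336.14; interest $5.38 → $341.52; payment $68.30; balance $273.22
Week 9: opening $273.22; interest $4.37 → $277.59; payment $65.00; balance $212.59
Week 10: opening $212.59; interest $3.40 → $215.99; payment $65.00; balance $150.99
Week 11: opening $150.99; interest $2.42 → $153.41; payment $65.00; balance $88.41
Week 12: opening $88.41; interest $1.41 → $89.82; payment $65.00; balance $24.82
Week 13: opening $24.82; interest $0.40 → $25.22; payment $25.22; balance $0.00
Total paid: $1,545.51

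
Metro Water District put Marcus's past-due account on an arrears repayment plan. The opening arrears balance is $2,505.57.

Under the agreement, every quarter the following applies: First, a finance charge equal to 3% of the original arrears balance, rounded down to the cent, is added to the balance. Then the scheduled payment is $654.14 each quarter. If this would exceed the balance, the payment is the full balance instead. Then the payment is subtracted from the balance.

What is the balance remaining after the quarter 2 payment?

Quarter 1: opening $2,505.57; interest $75.16 → $2,580.73; payment $654.14; balance $1,926.59
Quarter 2: opening $1,926.59; interest $75.16 → $2,001.75; payment $654.14; balance $1,347.61

$1,347.61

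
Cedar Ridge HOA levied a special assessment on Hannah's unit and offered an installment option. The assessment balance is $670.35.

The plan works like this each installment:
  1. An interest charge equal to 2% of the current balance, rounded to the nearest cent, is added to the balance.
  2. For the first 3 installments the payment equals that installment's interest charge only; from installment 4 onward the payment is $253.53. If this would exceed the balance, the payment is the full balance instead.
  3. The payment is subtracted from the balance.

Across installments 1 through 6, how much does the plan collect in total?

$736.30

# | Opening | Interest | Payment | End bal
1 | $670.35 | $13.41 | $13.41 | $670.35
2 | $670.35 | $13.41 | $13.41 | $670.35
3 | $670.35 | $13.41 | $13.41 | $670.35
4 | $670.35 | $13.41 | $253.53 | $430.23
5 | $430.23 | $8.60 | $253.53 | $185.30
6 | $185.30 | $3.71 | $189.01 | $0.00
Total paid: $736.30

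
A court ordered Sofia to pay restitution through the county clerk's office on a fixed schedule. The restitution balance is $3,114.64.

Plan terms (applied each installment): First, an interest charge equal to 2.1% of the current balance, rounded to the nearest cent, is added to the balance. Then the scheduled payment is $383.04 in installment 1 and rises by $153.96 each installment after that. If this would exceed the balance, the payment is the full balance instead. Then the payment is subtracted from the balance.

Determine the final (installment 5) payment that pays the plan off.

Installment 1: $3,114.64 +$65.41 interest = $3,180.05; pay $383.04 → $2,797.01
Installment 2: $2,797.01 +$58.74 interest = $2,855.75; pay $537.00 → $2,318.75
Installment 3: $2,318.75 +$48.69 interest = $2,367.44; pay $690.96 → $1,676.48
Installment 4: $1,676.48 +$35.21 interest = $1,711.69; pay $844.92 → $866.77
Installment 5: $866.77 +$18.20 interest = $884.97; pay $884.97 → $0.00

$884.97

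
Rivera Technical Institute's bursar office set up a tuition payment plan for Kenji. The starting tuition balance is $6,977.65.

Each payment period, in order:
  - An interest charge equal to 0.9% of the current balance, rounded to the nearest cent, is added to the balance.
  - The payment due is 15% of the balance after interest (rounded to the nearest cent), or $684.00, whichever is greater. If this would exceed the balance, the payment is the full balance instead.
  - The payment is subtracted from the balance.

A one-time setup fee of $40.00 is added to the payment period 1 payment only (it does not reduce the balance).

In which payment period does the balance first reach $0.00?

Payment period 1: opening $6,977.65; interest $62.80 → $7,040.45; payment $1,056.07 (+ $40.00 fee); balance $5,984.38
Payment period 2: opening $5,984.38; interest $53.86 → $6,038.24; payment $905.74; balance $5,132.50
Payment period 3: opening $5,132.50; interest $46.19 → $5,178.69; payment $776.80; balance $4,401.89
Payment period 4: opening $4,401.89; interest $39.62 → $4,441.51; payment $684.00; balance $3,757.51
Payment period 5: opening $3,757.51; interest $33.82 → $3,791.33; payment $684.00; balance $3,107.33
Payment period 6: opening $3,107.33; interest $27.97 → $3,135.30; payment $684.00; balance $2,451.30
Payment period 7: opening $2,451.30; interest $22.06 → $2,473.36; payment $684.00; balance $1,789.36
Payment period 8: opening $1,789.36; interest $16.10 → $1,805.46; payment $684.00; balance $1,121.46
Payment period 9: opening $1,121.46; interest $10.09 → $1,131.55; payment $684.00; balance $447.55
Payment period 10: opening $447.55; interest $4.03 → $451.58; payment $451.58; balance $0.00
Balance reaches $0.00 in payment period 10.

10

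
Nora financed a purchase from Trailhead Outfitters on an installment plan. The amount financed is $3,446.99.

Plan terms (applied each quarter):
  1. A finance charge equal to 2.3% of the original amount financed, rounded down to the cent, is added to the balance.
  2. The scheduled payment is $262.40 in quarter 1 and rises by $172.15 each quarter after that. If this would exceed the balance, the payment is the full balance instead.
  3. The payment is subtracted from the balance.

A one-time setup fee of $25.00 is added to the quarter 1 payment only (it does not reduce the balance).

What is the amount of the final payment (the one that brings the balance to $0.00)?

$889.17

Quarter 1: opening $3,446.99; interest $79.28 → $3,526.27; payment $262.40 (+ $25.00 fee); balance $3,263.87
Quarter 2: opening $3,263.87; interest $79.28 → $3,343.15; payment $434.55; balance $2,908.60
Quarter 3: opening $2,908.60; interest $79.28 → $2,987.88; payment $606.70; balance $2,381.18
Quarter 4: opening $2,381.18; interest $79.28 → $2,460.46; payment $778.85; balance $1,681.61
Quarter 5: opening $1,681.61; interest $79.28 → $1,760.89; payment $951.00; balance $809.89
Quarter 6: opening $809.89; interest $79.28 → $889.17; payment $889.17; balance $0.00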